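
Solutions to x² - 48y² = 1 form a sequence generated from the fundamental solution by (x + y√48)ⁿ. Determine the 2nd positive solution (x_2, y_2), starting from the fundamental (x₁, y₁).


Step 1: Find the fundamental solution (x₁, y₁) of x² - 48y² = 1.
  Expand √48 as a continued fraction. a₀ = ⌊√48⌋ = 6; iterate m_{k+1} = d_k·a_k − m_k, d_{k+1} = (48 − m_{k+1}²)/d_k, a_{k+1} = ⌊(a₀ + m_{k+1})/d_{k+1}⌋ (starting m₀ = 0, d₀ = 1), with convergents p_k = a_k·p_{k-1} + p_{k-2}, q_k = a_k·q_{k-1} + q_{k-2} (p₋₁ = 1, q₋₁ = 0):
  k = 0: a₀ = 6; p₀/q₀ = 6/1; p₀² − 48·q₀² = 36 − 48 = -12.
  k = 1: m = 6, d = 12, a = ⌊(6 + 6)/12⌋ = 1; p/q = (1·6 + 1)/(1·1 + 0) = 7/1; p² − 48·q² = 49 − 48 = 1.
  The first convergent with p² − 48·q² = 1 gives the fundamental solution (x₁, y₁) = (7, 1).
Step 2: Apply the recurrence (x_{n+1}, y_{n+1}) = (x₁x_n + 48y₁y_n, x₁y_n + y₁x_n) repeatedly.
  From (x_1, y_1) = (7, 1): x_2 = 7·7 + 48·1·1 = 97; y_2 = 7·1 + 1·7 = 14.
Step 3: Verify x_2² - 48·y_2² = 9409 - 9408 = 1 (should be 1). ✓

(x_1, y_1) = (7, 1); (x_2, y_2) = (97, 14).


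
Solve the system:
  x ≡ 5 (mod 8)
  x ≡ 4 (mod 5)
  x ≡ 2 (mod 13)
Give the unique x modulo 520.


Moduli 8, 5, 13 are pairwise coprime; by CRT there is a unique solution modulo M = 8 · 5 · 13 = 520.
Solve pairwise, accumulating the modulus:
  Start with x ≡ 5 (mod 8).
  Combine with x ≡ 4 (mod 5): since gcd(8, 5) = 1, we get a unique residue mod 40.
    Write x = 5 + 8·t and substitute into x ≡ 4 (mod 5): 8·t ≡ 4 − 5 = -1 (mod 5).
    Reduce coefficients mod 5: 3·t ≡ 4 (mod 5).
    The inverse of 3 mod 5 is 2 (since 3·2 = 6 = 1·5 + 1), so t ≡ 2·4 = 8 ≡ 3 (mod 5).
    Then x = 5 + 8·3 = 29, valid modulo lcm(8, 5) = 40: x ≡ 29 (mod 40).
  Combine with x ≡ 2 (mod 13): since gcd(40, 13) = 1, we get a unique residue mod 520.
    Write x = 29 + 40·t and substitute into x ≡ 2 (mod 13): 40·t ≡ 2 − 29 = -27 (mod 13).
    Reduce coefficients mod 13: 1·t ≡ 12 (mod 13).
    So t ≡ 12 (mod 13).
    Then x = 29 + 40·12 = 509, valid modulo lcm(40, 13) = 520: x ≡ 509 (mod 520).
Verify: 509 mod 8 = 5 ✓, 509 mod 5 = 4 ✓, 509 mod 13 = 2 ✓.

x ≡ 509 (mod 520).


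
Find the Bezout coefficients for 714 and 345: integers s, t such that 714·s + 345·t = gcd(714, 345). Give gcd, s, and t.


Euclidean algorithm on (714, 345) — divide until remainder is 0:
  714 = 2 · 345 + 24
  345 = 14 · 24 + 9
  24 = 2 · 9 + 6
  9 = 1 · 6 + 3
  6 = 2 · 3 + 0
gcd(714, 345) = 3.
Track Bezout coefficients alongside the remainders: start with r₀ = 714 = a·1 + b·0 (s = 1, t = 0) and r₁ = 345 = a·0 + b·1 (s = 0, t = 1); each new remainder r_{k+1} = r_{k-1} − q_k·r_k inherits s_{k+1} = s_{k-1} − q_k·s_k, t_{k+1} = t_{k-1} − q_k·t_k, so r_k = a·s_k + b·t_k at every step:
  q = 2: r = 24, s = 1 − 2·0 = 1, t = 0 − 2·1 = -2  (check: 714·1 + 345·(-2) = 24)
  q = 14: r = 9, s = 0 − 14·1 = -14, t = 1 − 14·(-2) = 29  (check: 714·(-14) + 345·29 = 9)
  q = 2: r = 6, s = 1 − 2·(-14) = 29, t = -2 − 2·29 = -60  (check: 714·29 + 345·(-60) = 6)
  q = 1: r = 3, s = -14 − 1·29 = -43, t = 29 − 1·(-60) = 89  (check: 714·(-43) + 345·89 = 3)
The row with r = 3 (the gcd) gives the Bezout coefficients s = -43, t = 89.
Result: 714 · (-43) + 345 · (89) = 3.

gcd(714, 345) = 3; s = -43, t = 89 (check: 714·(-43) + 345·89 = 3).


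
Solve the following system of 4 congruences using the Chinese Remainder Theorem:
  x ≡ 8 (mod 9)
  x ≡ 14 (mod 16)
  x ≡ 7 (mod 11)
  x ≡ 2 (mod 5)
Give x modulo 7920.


Product of moduli M = 9 · 16 · 11 · 5 = 7920.
Merge one congruence at a time:
  Start: x ≡ 8 (mod 9).
  Combine with x ≡ 14 (mod 16); new modulus lcm = 144.
    Write x = 8 + 9·t and substitute into x ≡ 14 (mod 16): 9·t ≡ 14 − 8 = 6 (mod 16).
    The inverse of 9 mod 16 is 9 (since 9·9 = 81 = 5·16 + 1), so t ≡ 9·6 = 54 ≡ 6 (mod 16).
    Then x = 8 + 9·6 = 62, valid modulo lcm(9, 16) = 144: x ≡ 62 (mod 144).
  Combine with x ≡ 7 (mod 11); new modulus lcm = 1584.
    Write x = 62 + 144·t and substitute into x ≡ 7 (mod 11): 144·t ≡ 7 − 62 = -55 (mod 11).
    Reduce coefficients mod 11: 1·t ≡ 0 (mod 11).
    So t ≡ 0 (mod 11).
    Then x = 62 + 144·0 = 62, valid modulo lcm(144, 11) = 1584: x ≡ 62 (mod 1584).
  Combine with x ≡ 2 (mod 5); new modulus lcm = 7920.
    Write x = 62 + 1584·t and substitute into x ≡ 2 (mod 5): 1584·t ≡ 2 − 62 = -60 (mod 5).
    Reduce coefficients mod 5: 4·t ≡ 0 (mod 5).
    The inverse of 4 mod 5 is 4 (since 4·4 = 16 = 3·5 + 1), so t ≡ 4·0 = 0 ≡ 0 (mod 5).
    Then x = 62 + 1584·0 = 62, valid modulo lcm(1584, 5) = 7920: x ≡ 62 (mod 7920).
Verify against each original: 62 mod 9 = 8, 62 mod 16 = 14, 62 mod 11 = 7, 62 mod 5 = 2.

x ≡ 62 (mod 7920).


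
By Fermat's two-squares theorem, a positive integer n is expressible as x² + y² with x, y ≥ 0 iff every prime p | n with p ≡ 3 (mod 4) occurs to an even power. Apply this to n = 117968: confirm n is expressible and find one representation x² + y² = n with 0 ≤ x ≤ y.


Step 1: Factor n = 117968 = 2^4 · 73 · 101.
Step 2: Check the mod-4 condition on each prime factor: 2 = 2 (special); 73 ≡ 1 (mod 4), exponent 1; 101 ≡ 1 (mod 4), exponent 1.
All primes ≡ 3 (mod 4) appear to even exponent (or don't appear), so by the two-squares theorem n IS expressible as a sum of two squares.
Step 3: Build a representation. Group n = k² · m with k = 4 and m = 73 · 101 = 7373 (a product of primes ≡ 1 (mod 4)); a representation of m scales to one of n via (k·x)² + (k·y)² = k²(x² + y²). Each prime p ≡ 1 (mod 4) is itself a sum of two squares; find a² by testing p − a² for a perfect square:
  73: 73 − 1² = 72, 73 − 2² = 69, 73 − 3² = 64 = 8² ⇒ 73 = 3² + 8².
  101: 101 − 1² = 100 = 10² ⇒ 101 = 1² + 10².
  Combine using the Brahmagupta–Fibonacci identity (a² + b²)(c² + d²) = (ac − bd)² + (ad + bc)² = (ac + bd)² + (ad − bc)²:
  73 · 101 = 7373: from (3² + 8²)(1² + 10²), take (3·1 − 8·10, 3·10 + 8·1) = (3 − 80, 30 + 8) = (-77, 38); dropping signs (only squares matter) gives (77, 38); check 77² + 38² = 5929 + 1444 = 7373 ✓.
  Scale by k = 4: (4·77, 4·38) = (308, 152).
Step 4: Order so x ≤ y and verify: 152² + 308² = 23104 + 94864 = 117968 = n. ✓

n = 117968 = 152² + 308² (one valid representation with x ≤ y).


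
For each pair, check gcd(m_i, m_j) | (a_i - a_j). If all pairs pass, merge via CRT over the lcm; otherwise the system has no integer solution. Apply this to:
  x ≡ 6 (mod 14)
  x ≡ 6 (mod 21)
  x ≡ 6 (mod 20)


Moduli 14, 21, 20 are not pairwise coprime, so CRT works modulo lcm(m_i) when all pairwise compatibility conditions hold.
Pairwise compatibility: gcd(m_i, m_j) must divide a_i - a_j for every pair.
Merge one congruence at a time:
  Start: x ≡ 6 (mod 14).
  Combine with x ≡ 6 (mod 21): gcd(14, 21) = 7; 6 - 6 = 0, which IS divisible by 7, so compatible.
    Write x = 6 + 14·t and substitute into x ≡ 6 (mod 21): 14·t ≡ 6 − 6 = 0 (mod 21).
    Divide the congruence (and modulus) by g = 7: 2·t ≡ 0 (mod 3).
    The inverse of 2 mod 3 is 2 (since 2·2 = 4 = 1·3 + 1), so t ≡ 2·0 = 0 ≡ 0 (mod 3).
    Then x = 6 + 14·0 = 6, valid modulo lcm(14, 21) = 42: x ≡ 6 (mod 42).
  Combine with x ≡ 6 (mod 20): gcd(42, 20) = 2; 6 - 6 = 0, which IS divisible by 2, so compatible.
    Write x = 6 + 42·t and substitute into x ≡ 6 (mod 20): 42·t ≡ 6 − 6 = 0 (mod 20).
    Divide the congruence (and modulus) by g = 2: 21·t ≡ 0 (mod 10).
    Reduce coefficients mod 10: 1·t ≡ 0 (mod 10).
    So t ≡ 0 (mod 10).
    Then x = 6 + 42·0 = 6, valid modulo lcm(42, 20) = 420: x ≡ 6 (mod 420).
Verify: 6 mod 14 = 6, 6 mod 21 = 6, 6 mod 20 = 6.

x ≡ 6 (mod 420).


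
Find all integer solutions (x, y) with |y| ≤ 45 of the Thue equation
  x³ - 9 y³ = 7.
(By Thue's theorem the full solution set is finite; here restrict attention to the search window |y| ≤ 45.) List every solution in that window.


The equation is x³ - 9y³ = 7. For fixed y, x³ = 9·y³ + 7, so a solution requires the RHS to be a perfect cube.
Strategy: iterate y from -45 to 45, compute RHS = 9·y³ + 7, and check whether it is a (positive or negative) perfect cube.
Check small values of y:
  y = 0: RHS = 7 is not a perfect cube.
  y = 1: RHS = 16 is not a perfect cube.
  y = -1: RHS = -2 is not a perfect cube.
  y = 2: RHS = 79 is not a perfect cube.
  y = -2: RHS = -65 is not a perfect cube.
  y = 3: RHS = 250 is not a perfect cube.
  y = -3: RHS = -236 is not a perfect cube.
Continuing the search up to |y| = 45 finds no solutions either.
No (x, y) in the scanned range satisfies the equation.

No integer solutions with |y| ≤ 45.


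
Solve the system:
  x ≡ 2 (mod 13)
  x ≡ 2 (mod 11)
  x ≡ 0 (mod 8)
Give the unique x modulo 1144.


Moduli 13, 11, 8 are pairwise coprime; by CRT there is a unique solution modulo M = 13 · 11 · 8 = 1144.
Solve pairwise, accumulating the modulus:
  Start with x ≡ 2 (mod 13).
  Combine with x ≡ 2 (mod 11): since gcd(13, 11) = 1, we get a unique residue mod 143.
    Write x = 2 + 13·t and substitute into x ≡ 2 (mod 11): 13·t ≡ 2 − 2 = 0 (mod 11).
    Reduce coefficients mod 11: 2·t ≡ 0 (mod 11).
    The inverse of 2 mod 11 is 6 (since 2·6 = 12 = 1·11 + 1), so t ≡ 6·0 = 0 ≡ 0 (mod 11).
    Then x = 2 + 13·0 = 2, valid modulo lcm(13, 11) = 143: x ≡ 2 (mod 143).
  Combine with x ≡ 0 (mod 8): since gcd(143, 8) = 1, we get a unique residue mod 1144.
    Write x = 2 + 143·t and substitute into x ≡ 0 (mod 8): 143·t ≡ 0 − 2 = -2 (mod 8).
    Reduce coefficients mod 8: 7·t ≡ 6 (mod 8).
    The inverse of 7 mod 8 is 7 (since 7·7 = 49 = 6·8 + 1), so t ≡ 7·6 = 42 ≡ 2 (mod 8).
    Then x = 2 + 143·2 = 288, valid modulo lcm(143, 8) = 1144: x ≡ 288 (mod 1144).
Verify: 288 mod 13 = 2 ✓, 288 mod 11 = 2 ✓, 288 mod 8 = 0 ✓.

x ≡ 288 (mod 1144).


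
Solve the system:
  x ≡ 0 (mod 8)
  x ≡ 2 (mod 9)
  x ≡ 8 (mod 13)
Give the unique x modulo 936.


Moduli 8, 9, 13 are pairwise coprime; by CRT there is a unique solution modulo M = 8 · 9 · 13 = 936.
Solve pairwise, accumulating the modulus:
  Start with x ≡ 0 (mod 8).
  Combine with x ≡ 2 (mod 9): since gcd(8, 9) = 1, we get a unique residue mod 72.
    Write x = 0 + 8·t and substitute into x ≡ 2 (mod 9): 8·t ≡ 2 − 0 = 2 (mod 9).
    The inverse of 8 mod 9 is 8 (since 8·8 = 64 = 7·9 + 1), so t ≡ 8·2 = 16 ≡ 7 (mod 9).
    Then x = 0 + 8·7 = 56, valid modulo lcm(8, 9) = 72: x ≡ 56 (mod 72).
  Combine with x ≡ 8 (mod 13): since gcd(72, 13) = 1, we get a unique residue mod 936.
    Write x = 56 + 72·t and substitute into x ≡ 8 (mod 13): 72·t ≡ 8 − 56 = -48 (mod 13).
    Reduce coefficients mod 13: 7·t ≡ 4 (mod 13).
    The inverse of 7 mod 13 is 2 (since 7·2 = 14 = 1·13 + 1), so t ≡ 2·4 = 8 ≡ 8 (mod 13).
    Then x = 56 + 72·8 = 632, valid modulo lcm(72, 13) = 936: x ≡ 632 (mod 936).
Verify: 632 mod 8 = 0 ✓, 632 mod 9 = 2 ✓, 632 mod 13 = 8 ✓.

x ≡ 632 (mod 936).


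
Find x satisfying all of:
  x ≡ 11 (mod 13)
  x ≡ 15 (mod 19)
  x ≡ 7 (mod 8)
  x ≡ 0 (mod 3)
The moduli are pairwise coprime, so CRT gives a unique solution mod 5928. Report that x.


Product of moduli M = 13 · 19 · 8 · 3 = 5928.
Merge one congruence at a time:
  Start: x ≡ 11 (mod 13).
  Combine with x ≡ 15 (mod 19); new modulus lcm = 247.
    Write x = 11 + 13·t and substitute into x ≡ 15 (mod 19): 13·t ≡ 15 − 11 = 4 (mod 19).
    The inverse of 13 mod 19 is 3 (since 13·3 = 39 = 2·19 + 1), so t ≡ 3·4 = 12 ≡ 12 (mod 19).
    Then x = 11 + 13·12 = 167, valid modulo lcm(13, 19) = 247: x ≡ 167 (mod 247).
  Combine with x ≡ 7 (mod 8); new modulus lcm = 1976.
    Write x = 167 + 247·t and substitute into x ≡ 7 (mod 8): 247·t ≡ 7 − 167 = -160 (mod 8).
    Reduce coefficients mod 8: 7·t ≡ 0 (mod 8).
    The inverse of 7 mod 8 is 7 (since 7·7 = 49 = 6·8 + 1), so t ≡ 7·0 = 0 ≡ 0 (mod 8).
    Then x = 167 + 247·0 = 167, valid modulo lcm(247, 8) = 1976: x ≡ 167 (mod 1976).
  Combine with x ≡ 0 (mod 3); new modulus lcm = 5928.
    Write x = 167 + 1976·t and substitute into x ≡ 0 (mod 3): 1976·t ≡ 0 − 167 = -167 (mod 3).
    Reduce coefficients mod 3: 2·t ≡ 1 (mod 3).
    The inverse of 2 mod 3 is 2 (since 2·2 = 4 = 1·3 + 1), so t ≡ 2·1 = 2 ≡ 2 (mod 3).
    Then x = 167 + 1976·2 = 4119, valid modulo lcm(1976, 3) = 5928: x ≡ 4119 (mod 5928).
Verify against each original: 4119 mod 13 = 11, 4119 mod 19 = 15, 4119 mod 8 = 7, 4119 mod 3 = 0.

x ≡ 4119 (mod 5928).


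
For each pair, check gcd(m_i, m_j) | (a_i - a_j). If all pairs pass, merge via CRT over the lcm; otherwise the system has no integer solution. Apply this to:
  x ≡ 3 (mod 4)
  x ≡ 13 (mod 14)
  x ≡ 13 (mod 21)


Moduli 4, 14, 21 are not pairwise coprime, so CRT works modulo lcm(m_i) when all pairwise compatibility conditions hold.
Pairwise compatibility: gcd(m_i, m_j) must divide a_i - a_j for every pair.
Merge one congruence at a time:
  Start: x ≡ 3 (mod 4).
  Combine with x ≡ 13 (mod 14): gcd(4, 14) = 2; 13 - 3 = 10, which IS divisible by 2, so compatible.
    Write x = 3 + 4·t and substitute into x ≡ 13 (mod 14): 4·t ≡ 13 − 3 = 10 (mod 14).
    Divide the congruence (and modulus) by g = 2: 2·t ≡ 5 (mod 7).
    The inverse of 2 mod 7 is 4 (since 2·4 = 8 = 1·7 + 1), so t ≡ 4·5 = 20 ≡ 6 (mod 7).
    Then x = 3 + 4·6 = 27, valid modulo lcm(4, 14) = 28: x ≡ 27 (mod 28).
  Combine with x ≡ 13 (mod 21): gcd(28, 21) = 7; 13 - 27 = -14, which IS divisible by 7, so compatible.
    Write x = 27 + 28·t and substitute into x ≡ 13 (mod 21): 28·t ≡ 13 − 27 = -14 (mod 21).
    Divide the congruence (and modulus) by g = 7: 4·t ≡ -2 (mod 3).
    Reduce coefficients mod 3: 1·t ≡ 1 (mod 3).
    So t ≡ 1 (mod 3).
    Then x = 27 + 28·1 = 55, valid modulo lcm(28, 21) = 84: x ≡ 55 (mod 84).
Verify: 55 mod 4 = 3, 55 mod 14 = 13, 55 mod 21 = 13.

x ≡ 55 (mod 84).


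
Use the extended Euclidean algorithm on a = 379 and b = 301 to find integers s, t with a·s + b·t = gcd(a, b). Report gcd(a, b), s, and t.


Euclidean algorithm on (379, 301) — divide until remainder is 0:
  379 = 1 · 301 + 78
  301 = 3 · 78 + 67
  78 = 1 · 67 + 11
  67 = 6 · 11 + 1
  11 = 11 · 1 + 0
gcd(379, 301) = 1.
Track Bezout coefficients alongside the remainders: start with r₀ = 379 = a·1 + b·0 (s = 1, t = 0) and r₁ = 301 = a·0 + b·1 (s = 0, t = 1); each new remainder r_{k+1} = r_{k-1} − q_k·r_k inherits s_{k+1} = s_{k-1} − q_k·s_k, t_{k+1} = t_{k-1} − q_k·t_k, so r_k = a·s_k + b·t_k at every step:
  q = 1: r = 78, s = 1 − 1·0 = 1, t = 0 − 1·1 = -1  (check: 379·1 + 301·(-1) = 78)
  q = 3: r = 67, s = 0 − 3·1 = -3, t = 1 − 3·(-1) = 4  (check: 379·(-3) + 301·4 = 67)
  q = 1: r = 11, s = 1 − 1·(-3) = 4, t = -1 − 1·4 = -5  (check: 379·4 + 301·(-5) = 11)
  q = 6: r = 1, s = -3 − 6·4 = -27, t = 4 − 6·(-5) = 34  (check: 379·(-27) + 301·34 = 1)
The row with r = 1 (the gcd) gives the Bezout coefficients s = -27, t = 34.
Result: 379 · (-27) + 301 · (34) = 1.

gcd(379, 301) = 1; s = -27, t = 34 (check: 379·(-27) + 301·34 = 1).


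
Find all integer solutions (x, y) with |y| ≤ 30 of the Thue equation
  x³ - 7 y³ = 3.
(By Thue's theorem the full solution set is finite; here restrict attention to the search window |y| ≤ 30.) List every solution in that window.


The equation is x³ - 7y³ = 3. For fixed y, x³ = 7·y³ + 3, so a solution requires the RHS to be a perfect cube.
Strategy: iterate y from -30 to 30, compute RHS = 7·y³ + 3, and check whether it is a (positive or negative) perfect cube.
Check small values of y:
  y = 0: RHS = 3 is not a perfect cube.
  y = 1: RHS = 10 is not a perfect cube.
  y = -1: RHS = -4 is not a perfect cube.
  y = 2: RHS = 59 is not a perfect cube.
  y = -2: RHS = -53 is not a perfect cube.
  y = 3: RHS = 192 is not a perfect cube.
  y = -3: RHS = -186 is not a perfect cube.
Continuing the search up to |y| = 30 finds no solutions either.
No (x, y) in the scanned range satisfies the equation.

No integer solutions with |y| ≤ 30.


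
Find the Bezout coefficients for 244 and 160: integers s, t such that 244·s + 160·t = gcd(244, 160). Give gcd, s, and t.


Euclidean algorithm on (244, 160) — divide until remainder is 0:
  244 = 1 · 160 + 84
  160 = 1 · 84 + 76
  84 = 1 · 76 + 8
  76 = 9 · 8 + 4
  8 = 2 · 4 + 0
gcd(244, 160) = 4.
Track Bezout coefficients alongside the remainders: start with r₀ = 244 = a·1 + b·0 (s = 1, t = 0) and r₁ = 160 = a·0 + b·1 (s = 0, t = 1); each new remainder r_{k+1} = r_{k-1} − q_k·r_k inherits s_{k+1} = s_{k-1} − q_k·s_k, t_{k+1} = t_{k-1} − q_k·t_k, so r_k = a·s_k + b·t_k at every step:
  q = 1: r = 84, s = 1 − 1·0 = 1, t = 0 − 1·1 = -1  (check: 244·1 + 160·(-1) = 84)
  q = 1: r = 76, s = 0 − 1·1 = -1, t = 1 − 1·(-1) = 2  (check: 244·(-1) + 160·2 = 76)
  q = 1: r = 8, s = 1 − 1·(-1) = 2, t = -1 − 1·2 = -3  (check: 244·2 + 160·(-3) = 8)
  q = 9: r = 4, s = -1 − 9·2 = -19, t = 2 − 9·(-3) = 29  (check: 244·(-19) + 160·29 = 4)
The row with r = 4 (the gcd) gives the Bezout coefficients s = -19, t = 29.
Result: 244 · (-19) + 160 · (29) = 4.

gcd(244, 160) = 4; s = -19, t = 29 (check: 244·(-19) + 160·29 = 4).


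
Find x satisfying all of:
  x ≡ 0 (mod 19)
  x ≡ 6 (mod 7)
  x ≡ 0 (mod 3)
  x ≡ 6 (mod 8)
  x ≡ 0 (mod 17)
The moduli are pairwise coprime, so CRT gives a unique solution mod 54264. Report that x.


Product of moduli M = 19 · 7 · 3 · 8 · 17 = 54264.
Merge one congruence at a time:
  Start: x ≡ 0 (mod 19).
  Combine with x ≡ 6 (mod 7); new modulus lcm = 133.
    Write x = 0 + 19·t and substitute into x ≡ 6 (mod 7): 19·t ≡ 6 − 0 = 6 (mod 7).
    Reduce coefficients mod 7: 5·t ≡ 6 (mod 7).
    The inverse of 5 mod 7 is 3 (since 5·3 = 15 = 2·7 + 1), so t ≡ 3·6 = 18 ≡ 4 (mod 7).
    Then x = 0 + 19·4 = 76, valid modulo lcm(19, 7) = 133: x ≡ 76 (mod 133).
  Combine with x ≡ 0 (mod 3); new modulus lcm = 399.
    Write x = 76 + 133·t and substitute into x ≡ 0 (mod 3): 133·t ≡ 0 − 76 = -76 (mod 3).
    Reduce coefficients mod 3: 1·t ≡ 2 (mod 3).
    So t ≡ 2 (mod 3).
    Then x = 76 + 133·2 = 342, valid modulo lcm(133, 3) = 399: x ≡ 342 (mod 399).
  Combine with x ≡ 6 (mod 8); new modulus lcm = 3192.
    Write x = 342 + 399·t and substitute into x ≡ 6 (mod 8): 399·t ≡ 6 − 342 = -336 (mod 8).
    Reduce coefficients mod 8: 7·t ≡ 0 (mod 8).
    The inverse of 7 mod 8 is 7 (since 7·7 = 49 = 6·8 + 1), so t ≡ 7·0 = 0 ≡ 0 (mod 8).
    Then x = 342 + 399·0 = 342, valid modulo lcm(399, 8) = 3192: x ≡ 342 (mod 3192).
  Combine with x ≡ 0 (mod 17); new modulus lcm = 54264.
    Write x = 342 + 3192·t and substitute into x ≡ 0 (mod 17): 3192·t ≡ 0 − 342 = -342 (mod 17).
    Reduce coefficients mod 17: 13·t ≡ 15 (mod 17).
    The inverse of 13 mod 17 is 4 (since 13·4 = 52 = 3·17 + 1), so t ≡ 4·15 = 60 ≡ 9 (mod 17).
    Then x = 342 + 3192·9 = 29070, valid modulo lcm(3192, 17) = 54264: x ≡ 29070 (mod 54264).
Verify against each original: 29070 mod 19 = 0, 29070 mod 7 = 6, 29070 mod 3 = 0, 29070 mod 8 = 6, 29070 mod 17 = 0.

x ≡ 29070 (mod 54264).


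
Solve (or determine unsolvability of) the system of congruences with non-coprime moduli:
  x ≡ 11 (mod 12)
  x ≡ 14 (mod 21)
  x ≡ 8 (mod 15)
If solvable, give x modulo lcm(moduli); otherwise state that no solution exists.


Moduli 12, 21, 15 are not pairwise coprime, so CRT works modulo lcm(m_i) when all pairwise compatibility conditions hold.
Pairwise compatibility: gcd(m_i, m_j) must divide a_i - a_j for every pair.
Merge one congruence at a time:
  Start: x ≡ 11 (mod 12).
  Combine with x ≡ 14 (mod 21): gcd(12, 21) = 3; 14 - 11 = 3, which IS divisible by 3, so compatible.
    Write x = 11 + 12·t and substitute into x ≡ 14 (mod 21): 12·t ≡ 14 − 11 = 3 (mod 21).
    Divide the congruence (and modulus) by g = 3: 4·t ≡ 1 (mod 7).
    The inverse of 4 mod 7 is 2 (since 4·2 = 8 = 1·7 + 1), so t ≡ 2·1 = 2 ≡ 2 (mod 7).
    Then x = 11 + 12·2 = 35, valid modulo lcm(12, 21) = 84: x ≡ 35 (mod 84).
  Combine with x ≡ 8 (mod 15): gcd(84, 15) = 3; 8 - 35 = -27, which IS divisible by 3, so compatible.
    Write x = 35 + 84·t and substitute into x ≡ 8 (mod 15): 84·t ≡ 8 − 35 = -27 (mod 15).
    Divide the congruence (and modulus) by g = 3: 28·t ≡ -9 (mod 5).
    Reduce coefficients mod 5: 3·t ≡ 1 (mod 5).
    The inverse of 3 mod 5 is 2 (since 3·2 = 6 = 1·5 + 1), so t ≡ 2·1 = 2 ≡ 2 (mod 5).
    Then x = 35 + 84·2 = 203, valid modulo lcm(84, 15) = 420: x ≡ 203 (mod 420).
Verify: 203 mod 12 = 11, 203 mod 21 = 14, 203 mod 15 = 8.

x ≡ 203 (mod 420).


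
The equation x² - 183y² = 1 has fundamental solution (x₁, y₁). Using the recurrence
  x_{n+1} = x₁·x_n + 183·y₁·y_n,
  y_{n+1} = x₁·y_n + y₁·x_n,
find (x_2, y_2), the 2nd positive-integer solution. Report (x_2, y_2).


Step 1: Find the fundamental solution (x₁, y₁) of x² - 183y² = 1.
  Expand √183 as a continued fraction. a₀ = ⌊√183⌋ = 13; iterate m_{k+1} = d_k·a_k − m_k, d_{k+1} = (183 − m_{k+1}²)/d_k, a_{k+1} = ⌊(a₀ + m_{k+1})/d_{k+1}⌋ (starting m₀ = 0, d₀ = 1), with convergents p_k = a_k·p_{k-1} + p_{k-2}, q_k = a_k·q_{k-1} + q_{k-2} (p₋₁ = 1, q₋₁ = 0):
  k = 0: a₀ = 13; p₀/q₀ = 13/1; p₀² − 183·q₀² = 169 − 183 = -14.
  k = 1: m = 13, d = 14, a = ⌊(13 + 13)/14⌋ = 1; p/q = (1·13 + 1)/(1·1 + 0) = 14/1; p² − 183·q² = 196 − 183 = 13.
  k = 2: m = 1, d = 13, a = ⌊(13 + 1)/13⌋ = 1; p/q = (1·14 + 13)/(1·1 + 1) = 27/2; p² − 183·q² = 729 − 732 = -3.
  k = 3: m = 12, d = 3, a = ⌊(13 + 12)/3⌋ = 8; p/q = (8·27 + 14)/(8·2 + 1) = 230/17; p² − 183·q² = 52900 − 52887 = 13.
  k = 4: m = 12, d = 13, a = ⌊(13 + 12)/13⌋ = 1; p/q = (1·230 + 27)/(1·17 + 2) = 257/19; p² − 183·q² = 66049 − 66063 = -14.
  k = 5: m = 1, d = 14, a = ⌊(13 + 1)/14⌋ = 1; p/q = (1·257 + 230)/(1·19 + 17) = 487/36; p² − 183·q² = 237169 − 237168 = 1.
  The first convergent with p² − 183·q² = 1 gives the fundamental solution (x₁, y₁) = (487, 36).
Step 2: Apply the recurrence (x_{n+1}, y_{n+1}) = (x₁x_n + 183y₁y_n, x₁y_n + y₁x_n) repeatedly.
  From (x_1, y_1) = (487, 36): x_2 = 487·487 + 183·36·36 = 474337; y_2 = 487·36 + 36·487 = 35064.
Step 3: Verify x_2² - 183·y_2² = 224995589569 - 224995589568 = 1 (should be 1). ✓

(x_1, y_1) = (487, 36); (x_2, y_2) = (474337, 35064).


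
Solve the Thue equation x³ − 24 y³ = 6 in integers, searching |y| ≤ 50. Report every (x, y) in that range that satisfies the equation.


The equation is x³ - 24y³ = 6. For fixed y, x³ = 24·y³ + 6, so a solution requires the RHS to be a perfect cube.
Strategy: iterate y from -50 to 50, compute RHS = 24·y³ + 6, and check whether it is a (positive or negative) perfect cube.
Check small values of y:
  y = 0: RHS = 6 is not a perfect cube.
  y = 1: RHS = 30 is not a perfect cube.
  y = -1: RHS = -18 is not a perfect cube.
  y = 2: RHS = 198 is not a perfect cube.
  y = -2: RHS = -186 is not a perfect cube.
  y = 3: RHS = 654 is not a perfect cube.
  y = -3: RHS = -642 is not a perfect cube.
Continuing the search up to |y| = 50 finds no solutions either.
No (x, y) in the scanned range satisfies the equation.

No integer solutions with |y| ≤ 50.


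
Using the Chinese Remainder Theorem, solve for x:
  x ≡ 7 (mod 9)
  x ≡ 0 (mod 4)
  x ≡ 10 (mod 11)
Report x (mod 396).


Moduli 9, 4, 11 are pairwise coprime; by CRT there is a unique solution modulo M = 9 · 4 · 11 = 396.
Solve pairwise, accumulating the modulus:
  Start with x ≡ 7 (mod 9).
  Combine with x ≡ 0 (mod 4): since gcd(9, 4) = 1, we get a unique residue mod 36.
    Write x = 7 + 9·t and substitute into x ≡ 0 (mod 4): 9·t ≡ 0 − 7 = -7 (mod 4).
    Reduce coefficients mod 4: 1·t ≡ 1 (mod 4).
    So t ≡ 1 (mod 4).
    Then x = 7 + 9·1 = 16, valid modulo lcm(9, 4) = 36: x ≡ 16 (mod 36).
  Combine with x ≡ 10 (mod 11): since gcd(36, 11) = 1, we get a unique residue mod 396.
    Write x = 16 + 36·t and substitute into x ≡ 10 (mod 11): 36·t ≡ 10 − 16 = -6 (mod 11).
    Reduce coefficients mod 11: 3·t ≡ 5 (mod 11).
    The inverse of 3 mod 11 is 4 (since 3·4 = 12 = 1·11 + 1), so t ≡ 4·5 = 20 ≡ 9 (mod 11).
    Then x = 16 + 36·9 = 340, valid modulo lcm(36, 11) = 396: x ≡ 340 (mod 396).
Verify: 340 mod 9 = 7 ✓, 340 mod 4 = 0 ✓, 340 mod 11 = 10 ✓.

x ≡ 340 (mod 396).


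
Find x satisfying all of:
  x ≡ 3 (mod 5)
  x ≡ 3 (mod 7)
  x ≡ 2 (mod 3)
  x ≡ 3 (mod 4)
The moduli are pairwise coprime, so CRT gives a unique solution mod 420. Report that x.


Product of moduli M = 5 · 7 · 3 · 4 = 420.
Merge one congruence at a time:
  Start: x ≡ 3 (mod 5).
  Combine with x ≡ 3 (mod 7); new modulus lcm = 35.
    Write x = 3 + 5·t and substitute into x ≡ 3 (mod 7): 5·t ≡ 3 − 3 = 0 (mod 7).
    The inverse of 5 mod 7 is 3 (since 5·3 = 15 = 2·7 + 1), so t ≡ 3·0 = 0 ≡ 0 (mod 7).
    Then x = 3 + 5·0 = 3, valid modulo lcm(5, 7) = 35: x ≡ 3 (mod 35).
  Combine with x ≡ 2 (mod 3); new modulus lcm = 105.
    Write x = 3 + 35·t and substitute into x ≡ 2 (mod 3): 35·t ≡ 2 − 3 = -1 (mod 3).
    Reduce coefficients mod 3: 2·t ≡ 2 (mod 3).
    The inverse of 2 mod 3 is 2 (since 2·2 = 4 = 1·3 + 1), so t ≡ 2·2 = 4 ≡ 1 (mod 3).
    Then x = 3 + 35·1 = 38, valid modulo lcm(35, 3) = 105: x ≡ 38 (mod 105).
  Combine with x ≡ 3 (mod 4); new modulus lcm = 420.
    Write x = 38 + 105·t and substitute into x ≡ 3 (mod 4): 105·t ≡ 3 − 38 = -35 (mod 4).
    Reduce coefficients mod 4: 1·t ≡ 1 (mod 4).
    So t ≡ 1 (mod 4).
    Then x = 38 + 105·1 = 143, valid modulo lcm(105, 4) = 420: x ≡ 143 (mod 420).
Verify against each original: 143 mod 5 = 3, 143 mod 7 = 3, 143 mod 3 = 2, 143 mod 4 = 3.

x ≡ 143 (mod 420).


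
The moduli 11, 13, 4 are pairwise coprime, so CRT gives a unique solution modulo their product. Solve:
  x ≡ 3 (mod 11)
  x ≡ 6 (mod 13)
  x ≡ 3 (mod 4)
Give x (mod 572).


Moduli 11, 13, 4 are pairwise coprime; by CRT there is a unique solution modulo M = 11 · 13 · 4 = 572.
Solve pairwise, accumulating the modulus:
  Start with x ≡ 3 (mod 11).
  Combine with x ≡ 6 (mod 13): since gcd(11, 13) = 1, we get a unique residue mod 143.
    Write x = 3 + 11·t and substitute into x ≡ 6 (mod 13): 11·t ≡ 6 − 3 = 3 (mod 13).
    The inverse of 11 mod 13 is 6 (since 11·6 = 66 = 5·13 + 1), so t ≡ 6·3 = 18 ≡ 5 (mod 13).
    Then x = 3 + 11·5 = 58, valid modulo lcm(11, 13) = 143: x ≡ 58 (mod 143).
  Combine with x ≡ 3 (mod 4): since gcd(143, 4) = 1, we get a unique residue mod 572.
    Write x = 58 + 143·t and substitute into x ≡ 3 (mod 4): 143·t ≡ 3 − 58 = -55 (mod 4).
    Reduce coefficients mod 4: 3·t ≡ 1 (mod 4).
    The inverse of 3 mod 4 is 3 (since 3·3 = 9 = 2·4 + 1), so t ≡ 3·1 = 3 ≡ 3 (mod 4).
    Then x = 58 + 143·3 = 487, valid modulo lcm(143, 4) = 572: x ≡ 487 (mod 572).
Verify: 487 mod 11 = 3 ✓, 487 mod 13 = 6 ✓, 487 mod 4 = 3 ✓.

x ≡ 487 (mod 572).


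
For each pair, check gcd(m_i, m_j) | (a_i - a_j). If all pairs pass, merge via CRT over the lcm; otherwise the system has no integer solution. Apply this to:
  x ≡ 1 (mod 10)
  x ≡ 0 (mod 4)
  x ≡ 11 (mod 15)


Moduli 10, 4, 15 are not pairwise coprime, so CRT works modulo lcm(m_i) when all pairwise compatibility conditions hold.
Pairwise compatibility: gcd(m_i, m_j) must divide a_i - a_j for every pair.
Merge one congruence at a time:
  Start: x ≡ 1 (mod 10).
  Combine with x ≡ 0 (mod 4): gcd(10, 4) = 2, and 0 - 1 = -1 is NOT divisible by 2.
    ⇒ system is inconsistent (no integer solution).

No solution (the system is inconsistent).


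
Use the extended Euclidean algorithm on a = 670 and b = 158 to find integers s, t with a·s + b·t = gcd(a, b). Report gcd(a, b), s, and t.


Euclidean algorithm on (670, 158) — divide until remainder is 0:
  670 = 4 · 158 + 38
  158 = 4 · 38 + 6
  38 = 6 · 6 + 2
  6 = 3 · 2 + 0
gcd(670, 158) = 2.
Track Bezout coefficients alongside the remainders: start with r₀ = 670 = a·1 + b·0 (s = 1, t = 0) and r₁ = 158 = a·0 + b·1 (s = 0, t = 1); each new remainder r_{k+1} = r_{k-1} − q_k·r_k inherits s_{k+1} = s_{k-1} − q_k·s_k, t_{k+1} = t_{k-1} − q_k·t_k, so r_k = a·s_k + b·t_k at every step:
  q = 4: r = 38, s = 1 − 4·0 = 1, t = 0 − 4·1 = -4  (check: 670·1 + 158·(-4) = 38)
  q = 4: r = 6, s = 0 − 4·1 = -4, t = 1 − 4·(-4) = 17  (check: 670·(-4) + 158·17 = 6)
  q = 6: r = 2, s = 1 − 6·(-4) = 25, t = -4 − 6·17 = -106  (check: 670·25 + 158·(-106) = 2)
The row with r = 2 (the gcd) gives the Bezout coefficients s = 25, t = -106.
Result: 670 · (25) + 158 · (-106) = 2.

gcd(670, 158) = 2; s = 25, t = -106 (check: 670·25 + 158·(-106) = 2).


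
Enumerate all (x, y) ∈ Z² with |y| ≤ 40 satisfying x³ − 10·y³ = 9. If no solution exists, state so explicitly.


The equation is x³ - 10y³ = 9. For fixed y, x³ = 10·y³ + 9, so a solution requires the RHS to be a perfect cube.
Strategy: iterate y from -40 to 40, compute RHS = 10·y³ + 9, and check whether it is a (positive or negative) perfect cube.
Check small values of y:
  y = 0: RHS = 9 is not a perfect cube.
  y = 1: RHS = 19 is not a perfect cube.
  y = -1: RHS = -1 = (-1)³ ⇒ x = -1 works.
  y = 2: RHS = 89 is not a perfect cube.
  y = -2: RHS = -71 is not a perfect cube.
  y = 3: RHS = 279 is not a perfect cube.
  y = -3: RHS = -261 is not a perfect cube.
Continuing the search up to |y| = 40 finds no further solutions beyond those listed.
Collected solutions: (-1, -1).

Solutions (with |y| ≤ 40): (-1, -1).


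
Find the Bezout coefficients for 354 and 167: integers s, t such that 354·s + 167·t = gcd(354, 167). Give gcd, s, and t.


Euclidean algorithm on (354, 167) — divide until remainder is 0:
  354 = 2 · 167 + 20
  167 = 8 · 20 + 7
  20 = 2 · 7 + 6
  7 = 1 · 6 + 1
  6 = 6 · 1 + 0
gcd(354, 167) = 1.
Track Bezout coefficients alongside the remainders: start with r₀ = 354 = a·1 + b·0 (s = 1, t = 0) and r₁ = 167 = a·0 + b·1 (s = 0, t = 1); each new remainder r_{k+1} = r_{k-1} − q_k·r_k inherits s_{k+1} = s_{k-1} − q_k·s_k, t_{k+1} = t_{k-1} − q_k·t_k, so r_k = a·s_k + b·t_k at every step:
  q = 2: r = 20, s = 1 − 2·0 = 1, t = 0 − 2·1 = -2  (check: 354·1 + 167·(-2) = 20)
  q = 8: r = 7, s = 0 − 8·1 = -8, t = 1 − 8·(-2) = 17  (check: 354·(-8) + 167·17 = 7)
  q = 2: r = 6, s = 1 − 2·(-8) = 17, t = -2 − 2·17 = -36  (check: 354·17 + 167·(-36) = 6)
  q = 1: r = 1, s = -8 − 1·17 = -25, t = 17 − 1·(-36) = 53  (check: 354·(-25) + 167·53 = 1)
The row with r = 1 (the gcd) gives the Bezout coefficients s = -25, t = 53.
Result: 354 · (-25) + 167 · (53) = 1.

gcd(354, 167) = 1; s = -25, t = 53 (check: 354·(-25) + 167·53 = 1).


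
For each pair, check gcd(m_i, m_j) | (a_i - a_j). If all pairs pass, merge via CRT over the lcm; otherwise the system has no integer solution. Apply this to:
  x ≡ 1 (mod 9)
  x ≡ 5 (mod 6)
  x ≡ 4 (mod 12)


Moduli 9, 6, 12 are not pairwise coprime, so CRT works modulo lcm(m_i) when all pairwise compatibility conditions hold.
Pairwise compatibility: gcd(m_i, m_j) must divide a_i - a_j for every pair.
Merge one congruence at a time:
  Start: x ≡ 1 (mod 9).
  Combine with x ≡ 5 (mod 6): gcd(9, 6) = 3, and 5 - 1 = 4 is NOT divisible by 3.
    ⇒ system is inconsistent (no integer solution).

No solution (the system is inconsistent).


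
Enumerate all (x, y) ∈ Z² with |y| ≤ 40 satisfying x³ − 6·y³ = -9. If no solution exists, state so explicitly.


The equation is x³ - 6y³ = -9. For fixed y, x³ = 6·y³ − 9, so a solution requires the RHS to be a perfect cube.
Strategy: iterate y from -40 to 40, compute RHS = 6·y³ − 9, and check whether it is a (positive or negative) perfect cube.
Check small values of y:
  y = 0: RHS = -9 is not a perfect cube.
  y = 1: RHS = -3 is not a perfect cube.
  y = -1: RHS = -15 is not a perfect cube.
  y = 2: RHS = 39 is not a perfect cube.
  y = -2: RHS = -57 is not a perfect cube.
  y = 3: RHS = 153 is not a perfect cube.
  y = -3: RHS = -171 is not a perfect cube.
Continuing the search up to |y| = 40 finds no solutions either.
No (x, y) in the scanned range satisfies the equation.

No integer solutions with |y| ≤ 40.


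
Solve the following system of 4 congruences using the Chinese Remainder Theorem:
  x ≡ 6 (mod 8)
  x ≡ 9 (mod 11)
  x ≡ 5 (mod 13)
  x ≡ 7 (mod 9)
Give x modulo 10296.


Product of moduli M = 8 · 11 · 13 · 9 = 10296.
Merge one congruence at a time:
  Start: x ≡ 6 (mod 8).
  Combine with x ≡ 9 (mod 11); new modulus lcm = 88.
    Write x = 6 + 8·t and substitute into x ≡ 9 (mod 11): 8·t ≡ 9 − 6 = 3 (mod 11).
    The inverse of 8 mod 11 is 7 (since 8·7 = 56 = 5·11 + 1), so t ≡ 7·3 = 21 ≡ 10 (mod 11).
    Then x = 6 + 8·10 = 86, valid modulo lcm(8, 11) = 88: x ≡ 86 (mod 88).
  Combine with x ≡ 5 (mod 13); new modulus lcm = 1144.
    Write x = 86 + 88·t and substitute into x ≡ 5 (mod 13): 88·t ≡ 5 − 86 = -81 (mod 13).
    Reduce coefficients mod 13: 10·t ≡ 10 (mod 13).
    The inverse of 10 mod 13 is 4 (since 10·4 = 40 = 3·13 + 1), so t ≡ 4·10 = 40 ≡ 1 (mod 13).
    Then x = 86 + 88·1 = 174, valid modulo lcm(88, 13) = 1144: x ≡ 174 (mod 1144).
  Combine with x ≡ 7 (mod 9); new modulus lcm = 10296.
    Write x = 174 + 1144·t and substitute into x ≡ 7 (mod 9): 1144·t ≡ 7 − 174 = -167 (mod 9).
    Reduce coefficients mod 9: 1·t ≡ 4 (mod 9).
    So t ≡ 4 (mod 9).
    Then x = 174 + 1144·4 = 4750, valid modulo lcm(1144, 9) = 10296: x ≡ 4750 (mod 10296).
Verify against each original: 4750 mod 8 = 6, 4750 mod 11 = 9, 4750 mod 13 = 5, 4750 mod 9 = 7.

x ≡ 4750 (mod 10296).


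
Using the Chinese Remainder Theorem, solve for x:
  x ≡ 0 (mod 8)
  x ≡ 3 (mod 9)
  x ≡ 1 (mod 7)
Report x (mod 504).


Moduli 8, 9, 7 are pairwise coprime; by CRT there is a unique solution modulo M = 8 · 9 · 7 = 504.
Solve pairwise, accumulating the modulus:
  Start with x ≡ 0 (mod 8).
  Combine with x ≡ 3 (mod 9): since gcd(8, 9) = 1, we get a unique residue mod 72.
    Write x = 0 + 8·t and substitute into x ≡ 3 (mod 9): 8·t ≡ 3 − 0 = 3 (mod 9).
    The inverse of 8 mod 9 is 8 (since 8·8 = 64 = 7·9 + 1), so t ≡ 8·3 = 24 ≡ 6 (mod 9).
    Then x = 0 + 8·6 = 48, valid modulo lcm(8, 9) = 72: x ≡ 48 (mod 72).
  Combine with x ≡ 1 (mod 7): since gcd(72, 7) = 1, we get a unique residue mod 504.
    Write x = 48 + 72·t and substitute into x ≡ 1 (mod 7): 72·t ≡ 1 − 48 = -47 (mod 7).
    Reduce coefficients mod 7: 2·t ≡ 2 (mod 7).
    The inverse of 2 mod 7 is 4 (since 2·4 = 8 = 1·7 + 1), so t ≡ 4·2 = 8 ≡ 1 (mod 7).
    Then x = 48 + 72·1 = 120, valid modulo lcm(72, 7) = 504: x ≡ 120 (mod 504).
Verify: 120 mod 8 = 0 ✓, 120 mod 9 = 3 ✓, 120 mod 7 = 1 ✓.

x ≡ 120 (mod 504).


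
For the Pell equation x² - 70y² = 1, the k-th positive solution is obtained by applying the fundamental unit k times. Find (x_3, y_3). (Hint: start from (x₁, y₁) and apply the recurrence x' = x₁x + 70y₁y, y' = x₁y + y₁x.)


Step 1: Find the fundamental solution (x₁, y₁) of x² - 70y² = 1.
  Expand √70 as a continued fraction. a₀ = ⌊√70⌋ = 8; iterate m_{k+1} = d_k·a_k − m_k, d_{k+1} = (70 − m_{k+1}²)/d_k, a_{k+1} = ⌊(a₀ + m_{k+1})/d_{k+1}⌋ (starting m₀ = 0, d₀ = 1), with convergents p_k = a_k·p_{k-1} + p_{k-2}, q_k = a_k·q_{k-1} + q_{k-2} (p₋₁ = 1, q₋₁ = 0):
  k = 0: a₀ = 8; p₀/q₀ = 8/1; p₀² − 70·q₀² = 64 − 70 = -6.
  k = 1: m = 8, d = 6, a = ⌊(8 + 8)/6⌋ = 2; p/q = (2·8 + 1)/(2·1 + 0) = 17/2; p² − 70·q² = 289 − 280 = 9.
  k = 2: m = 4, d = 9, a = ⌊(8 + 4)/9⌋ = 1; p/q = (1·17 + 8)/(1·2 + 1) = 25/3; p² − 70·q² = 625 − 630 = -5.
  k = 3: m = 5, d = 5, a = ⌊(8 + 5)/5⌋ = 2; p/q = (2·25 + 17)/(2·3 + 2) = 67/8; p² − 70·q² = 4489 − 4480 = 9.
  k = 4: m = 5, d = 9, a = ⌊(8 + 5)/9⌋ = 1; p/q = (1·67 + 25)/(1·8 + 3) = 92/11; p² − 70·q² = 8464 − 8470 = -6.
  k = 5: m = 4, d = 6, a = ⌊(8 + 4)/6⌋ = 2; p/q = (2·92 + 67)/(2·11 + 8) = 251/30; p² − 70·q² = 63001 − 63000 = 1.
  The first convergent with p² − 70·q² = 1 gives the fundamental solution (x₁, y₁) = (251, 30).
Step 2: Apply the recurrence (x_{n+1}, y_{n+1}) = (x₁x_n + 70y₁y_n, x₁y_n + y₁x_n) repeatedly.
  From (x_1, y_1) = (251, 30): x_2 = 251·251 + 70·30·30 = 126001; y_2 = 251·30 + 30·251 = 15060.
  From (x_2, y_2) = (126001, 15060): x_3 = 251·126001 + 70·30·15060 = 63252251; y_3 = 251·15060 + 30·126001 = 7560090.
Step 3: Verify x_3² - 70·y_3² = 4000847256567001 - 4000847256567000 = 1 (should be 1). ✓

(x_1, y_1) = (251, 30); (x_3, y_3) = (63252251, 7560090).


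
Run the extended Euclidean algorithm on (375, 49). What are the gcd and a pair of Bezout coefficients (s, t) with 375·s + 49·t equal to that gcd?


Euclidean algorithm on (375, 49) — divide until remainder is 0:
  375 = 7 · 49 + 32
  49 = 1 · 32 + 17
  32 = 1 · 17 + 15
  17 = 1 · 15 + 2
  15 = 7 · 2 + 1
  2 = 2 · 1 + 0
gcd(375, 49) = 1.
Track Bezout coefficients alongside the remainders: start with r₀ = 375 = a·1 + b·0 (s = 1, t = 0) and r₁ = 49 = a·0 + b·1 (s = 0, t = 1); each new remainder r_{k+1} = r_{k-1} − q_k·r_k inherits s_{k+1} = s_{k-1} − q_k·s_k, t_{k+1} = t_{k-1} − q_k·t_k, so r_k = a·s_k + b·t_k at every step:
  q = 7: r = 32, s = 1 − 7·0 = 1, t = 0 − 7·1 = -7  (check: 375·1 + 49·(-7) = 32)
  q = 1: r = 17, s = 0 − 1·1 = -1, t = 1 − 1·(-7) = 8  (check: 375·(-1) + 49·8 = 17)
  q = 1: r = 15, s = 1 − 1·(-1) = 2, t = -7 − 1·8 = -15  (check: 375·2 + 49·(-15) = 15)
  q = 1: r = 2, s = -1 − 1·2 = -3, t = 8 − 1·(-15) = 23  (check: 375·(-3) + 49·23 = 2)
  q = 7: r = 1, s = 2 − 7·(-3) = 23, t = -15 − 7·23 = -176  (check: 375·23 + 49·(-176) = 1)
The row with r = 1 (the gcd) gives the Bezout coefficients s = 23, t = -176.
Result: 375 · (23) + 49 · (-176) = 1.

gcd(375, 49) = 1; s = 23, t = -176 (check: 375·23 + 49·(-176) = 1).


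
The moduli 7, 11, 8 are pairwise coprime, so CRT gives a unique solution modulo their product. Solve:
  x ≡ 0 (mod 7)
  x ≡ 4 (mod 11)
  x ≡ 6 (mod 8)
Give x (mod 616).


Moduli 7, 11, 8 are pairwise coprime; by CRT there is a unique solution modulo M = 7 · 11 · 8 = 616.
Solve pairwise, accumulating the modulus:
  Start with x ≡ 0 (mod 7).
  Combine with x ≡ 4 (mod 11): since gcd(7, 11) = 1, we get a unique residue mod 77.
    Write x = 0 + 7·t and substitute into x ≡ 4 (mod 11): 7·t ≡ 4 − 0 = 4 (mod 11).
    The inverse of 7 mod 11 is 8 (since 7·8 = 56 = 5·11 + 1), so t ≡ 8·4 = 32 ≡ 10 (mod 11).
    Then x = 0 + 7·10 = 70, valid modulo lcm(7, 11) = 77: x ≡ 70 (mod 77).
  Combine with x ≡ 6 (mod 8): since gcd(77, 8) = 1, we get a unique residue mod 616.
    Write x = 70 + 77·t and substitute into x ≡ 6 (mod 8): 77·t ≡ 6 − 70 = -64 (mod 8).
    Reduce coefficients mod 8: 5·t ≡ 0 (mod 8).
    The inverse of 5 mod 8 is 5 (since 5·5 = 25 = 3·8 + 1), so t ≡ 5·0 = 0 ≡ 0 (mod 8).
    Then x = 70 + 77·0 = 70, valid modulo lcm(77, 8) = 616: x ≡ 70 (mod 616).
Verify: 70 mod 7 = 0 ✓, 70 mod 11 = 4 ✓, 70 mod 8 = 6 ✓.

x ≡ 70 (mod 616).


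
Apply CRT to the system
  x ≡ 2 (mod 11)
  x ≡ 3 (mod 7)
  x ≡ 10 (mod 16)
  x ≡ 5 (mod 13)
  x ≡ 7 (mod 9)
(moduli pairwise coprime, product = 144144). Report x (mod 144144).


Product of moduli M = 11 · 7 · 16 · 13 · 9 = 144144.
Merge one congruence at a time:
  Start: x ≡ 2 (mod 11).
  Combine with x ≡ 3 (mod 7); new modulus lcm = 77.
    Write x = 2 + 11·t and substitute into x ≡ 3 (mod 7): 11·t ≡ 3 − 2 = 1 (mod 7).
    Reduce coefficients mod 7: 4·t ≡ 1 (mod 7).
    The inverse of 4 mod 7 is 2 (since 4·2 = 8 = 1·7 + 1), so t ≡ 2·1 = 2 ≡ 2 (mod 7).
    Then x = 2 + 11·2 = 24, valid modulo lcm(11, 7) = 77: x ≡ 24 (mod 77).
  Combine with x ≡ 10 (mod 16); new modulus lcm = 1232.
    Write x = 24 + 77·t and substitute into x ≡ 10 (mod 16): 77·t ≡ 10 − 24 = -14 (mod 16).
    Reduce coefficients mod 16: 13·t ≡ 2 (mod 16).
    The inverse of 13 mod 16 is 5 (since 13·5 = 65 = 4·16 + 1), so t ≡ 5·2 = 10 ≡ 10 (mod 16).
    Then x = 24 + 77·10 = 794, valid modulo lcm(77, 16) = 1232: x ≡ 794 (mod 1232).
  Combine with x ≡ 5 (mod 13); new modulus lcm = 16016.
    Write x = 794 + 1232·t and substitute into x ≡ 5 (mod 13): 1232·t ≡ 5 − 794 = -789 (mod 13).
    Reduce coefficients mod 13: 10·t ≡ 4 (mod 13).
    The inverse of 10 mod 13 is 4 (since 10·4 = 40 = 3·13 + 1), so t ≡ 4·4 = 16 ≡ 3 (mod 13).
    Then x = 794 + 1232·3 = 4490, valid modulo lcm(1232, 13) = 16016: x ≡ 4490 (mod 16016).
  Combine with x ≡ 7 (mod 9); new modulus lcm = 144144.
    Write x = 4490 + 16016·t and substitute into x ≡ 7 (mod 9): 16016·t ≡ 7 − 4490 = -4483 (mod 9).
    Reduce coefficients mod 9: 5·t ≡ 8 (mod 9).
    The inverse of 5 mod 9 is 2 (since 5·2 = 10 = 1·9 + 1), so t ≡ 2·8 = 16 ≡ 7 (mod 9).
    Then x = 4490 + 16016·7 = 116602, valid modulo lcm(16016, 9) = 144144: x ≡ 116602 (mod 144144).
Verify against each original: 116602 mod 11 = 2, 116602 mod 7 = 3, 116602 mod 16 = 10, 116602 mod 13 = 5, 116602 mod 9 = 7.

x ≡ 116602 (mod 144144).
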